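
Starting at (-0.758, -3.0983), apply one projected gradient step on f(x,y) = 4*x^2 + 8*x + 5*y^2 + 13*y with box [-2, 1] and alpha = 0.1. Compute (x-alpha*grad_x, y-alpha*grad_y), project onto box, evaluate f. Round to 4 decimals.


Step 1: Compute gradient at (-0.758, -3.0983).
grad_x = 2*4*-0.758 + 8 = 1.936
grad_y = 2*5*-3.0983 + 13 = -17.983
Step 2: Gradient step.
x_raw = -0.758 - 0.1*1.936 = -0.9516
y_raw = -3.0983 - 0.1*-17.983 = -1.3
Step 3: Project onto [-2, 1].
x_proj = clip(-0.9516) = -0.9516
y_proj = clip(-1.3) = -1.3
Step 4: Evaluate f.
f(-0.9516, -1.3) = -12.4406


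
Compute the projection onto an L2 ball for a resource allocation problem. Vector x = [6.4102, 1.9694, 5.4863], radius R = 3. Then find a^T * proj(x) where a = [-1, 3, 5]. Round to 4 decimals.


Step 1: Compute ||x|| (intermediates to 6 decimals).
||x|| = sqrt(6.4102^2 + 1.9694^2 + 5.4863^2) = 8.664219
Step 2: Project.
Since ||x|| > R, scale = R/||x|| = 3/8.664219 = 0.346252, proj(x) = scale * x
proj(x) = [2.219545, 0.681909, 1.899642]
Step 3: Dot product.
a^T * proj(x) = -1*2.219545 + 3*0.681909 + 5*1.899642 = 9.3244


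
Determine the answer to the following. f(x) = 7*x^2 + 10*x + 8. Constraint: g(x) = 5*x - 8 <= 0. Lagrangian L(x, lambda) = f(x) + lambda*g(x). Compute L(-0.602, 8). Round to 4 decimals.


Step 1: Evaluate f(x).
f(-0.602) = 7*(-0.602)^2 + 10*(-0.602) + 8 = 4.5168
Step 2: Evaluate g(x).
g(-0.602) = 5*-0.602 - 8 = -11.01
Step 3: Compute Lagrangian.
L = 4.5168 + 8*-11.01 = -83.5632


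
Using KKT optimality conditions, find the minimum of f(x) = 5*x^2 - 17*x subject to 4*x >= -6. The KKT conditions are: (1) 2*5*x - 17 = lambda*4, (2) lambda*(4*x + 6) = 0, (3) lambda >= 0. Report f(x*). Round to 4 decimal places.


Step 1: Try lambda = 0 (constraint inactive).
Stationarity: 2*5*x - 17 = 0
x* = 17/(2*5) = 1.7
Check constraint: 4*1.7 = 6.8 >= -6 -- satisfied.
Step 2: Compute optimal value.
f(x*) = 5*1.7^2 - 17*1.7 = -14.45


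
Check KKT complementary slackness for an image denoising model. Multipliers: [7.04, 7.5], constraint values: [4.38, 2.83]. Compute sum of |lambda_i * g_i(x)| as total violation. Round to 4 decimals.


KKT complementary slackness check:
lambda_1 * g_1 = 7.04 * 4.38 = 30.8352
lambda_2 * g_2 = 7.5 * 2.83 = 21.225
Total violation = 30.8352 + 21.225 = 52.0602


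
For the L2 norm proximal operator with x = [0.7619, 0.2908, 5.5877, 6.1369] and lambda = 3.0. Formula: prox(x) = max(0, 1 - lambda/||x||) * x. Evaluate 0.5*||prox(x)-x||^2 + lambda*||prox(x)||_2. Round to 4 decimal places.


Step 1: Compute ||x||.
||x|| = 8.3396
Step 2: Compute scaling factor.
scale = max(0, 1 - 3.0/8.3396) = 0.6403
Step 3: prox(x) = [0.4878, 0.1862, 3.5776, 3.9293]
||prox(x)|| = 5.3396
Step 4: Proximal objective.
0.5*||prox-x||^2 = 4.5
lambda*||prox|| = 16.0188
Total = 20.5188


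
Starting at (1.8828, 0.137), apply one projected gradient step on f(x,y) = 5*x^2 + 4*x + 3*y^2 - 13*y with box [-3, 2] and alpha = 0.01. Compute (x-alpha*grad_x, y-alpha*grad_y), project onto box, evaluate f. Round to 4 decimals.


Step 1: Compute gradient at (1.8828, 0.137).
grad_x = 2*5*1.8828 + 4 = 22.828
grad_y = 2*3*0.137 - 13 = -12.178
Step 2: Gradient step.
x_raw = 1.8828 - 0.01*22.828 = 1.6545
y_raw = 0.137 - 0.01*-12.178 = 0.2588
Step 3: Project onto [-3, 2].
x_proj = clip(1.6545) = 1.6545
y_proj = clip(0.2588) = 0.2588
Step 4: Evaluate f.
f(1.6545, 0.2588) = 17.142


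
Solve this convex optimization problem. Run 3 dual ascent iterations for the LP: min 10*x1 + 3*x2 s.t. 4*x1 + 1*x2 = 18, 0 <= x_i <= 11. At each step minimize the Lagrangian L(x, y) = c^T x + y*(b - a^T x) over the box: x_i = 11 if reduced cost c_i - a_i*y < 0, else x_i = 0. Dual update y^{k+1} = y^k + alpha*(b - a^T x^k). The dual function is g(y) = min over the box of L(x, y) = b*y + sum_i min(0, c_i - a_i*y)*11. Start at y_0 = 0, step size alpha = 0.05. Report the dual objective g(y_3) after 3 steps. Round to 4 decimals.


Dual ascent for LP: min 10*x1 + 3*x2, 4*x1 + 1*x2 = 18, 0 <= x_i <= 11
Step 1: y^k = 0.0, reduced costs: (10.0, 3.0)
  x^k = (0.0, 0.0), subgradient = b - a^T x = 18.0
  y^{k+1} = 0.0 + 0.05*18.0 = 0.9
Step 2: y^k = 0.9, reduced costs: (6.4, 2.1)
  x^k = (0.0, 0.0), subgradient = b - a^T x = 18.0
  y^{k+1} = 0.9 + 0.05*18.0 = 1.8
Step 3: y^k = 1.8, reduced costs: (2.8, 1.2)
  x^k = (0.0, 0.0), subgradient = b - a^T x = 18.0
  y^{k+1} = 1.8 + 0.05*18.0 = 2.7
Dual objective at y_3 = 2.7: reduced costs (-0.8, 0.3), box minimizer x = (11.0, 0.0)
g(y_3) = b*y + (c1 - a1*y)*x1 + (c2 - a2*y)*x2 = 18*2.7 + (-0.8)*11.0 + 0.3*0.0 = 48.6 - 8.8 + 0.0 = 39.8


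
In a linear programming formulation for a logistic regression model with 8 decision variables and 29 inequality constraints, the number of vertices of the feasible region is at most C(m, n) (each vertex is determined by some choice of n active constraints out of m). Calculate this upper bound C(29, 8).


Each vertex corresponds to some choice of n active constraints out of m, so the number of vertices is at most C(m, n) = m! / (n!(m-n)!).
m = 29, n = 8
Numerator: 29 * 28 * 27 * 26 * 25 * 24 * 23 * 22
Denominator: 8! = 40320
C(29, 8) = 4292145


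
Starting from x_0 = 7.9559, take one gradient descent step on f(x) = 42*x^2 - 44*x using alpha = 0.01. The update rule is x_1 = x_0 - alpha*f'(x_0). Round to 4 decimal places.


We compute the gradient at x_0 and apply the update.
f'(x) = 84*x - 44
f'(7.9559) = 84*7.9559 - 44 = 624.2956
x_1 = 7.9559 - 0.01*624.2956 = 1.7129


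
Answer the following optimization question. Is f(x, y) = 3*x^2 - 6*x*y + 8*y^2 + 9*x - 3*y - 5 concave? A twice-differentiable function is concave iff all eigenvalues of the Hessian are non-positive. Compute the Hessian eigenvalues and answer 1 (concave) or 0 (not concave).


The Hessian of f(x,y) = 3*x^2 - 6*x*y + 8*y^2 + 9*x - 3*y - 5 is:
H = [[6, -6], [-6, 16]]
Trace = 6 + 16 = 22
Determinant = 6*16 - (-6)^2 = 60
Discriminant = (22)^2 - 4*60 = 244.0
Eigenvalues: lambda_1 = 3.1898, lambda_2 = 18.8102
The function is not concave.

0


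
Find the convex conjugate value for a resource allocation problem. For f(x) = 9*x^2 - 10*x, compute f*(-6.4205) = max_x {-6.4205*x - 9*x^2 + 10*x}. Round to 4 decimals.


f*(y) = sup_x {y*x - a*x^2 - b*x} = sup_x {(y-b)*x - a*x^2}
FOC: (y - b) - 2a*x = 0 => x* = (y - b)/(2a)
x* = (-6.4205 + 10)/(2*9) = 0.1989
f*(-6.4205) = (y-b)^2/(4a) = (-6.4205 + 10)^2/(4*9)
= 12.8128/36 = 0.3559


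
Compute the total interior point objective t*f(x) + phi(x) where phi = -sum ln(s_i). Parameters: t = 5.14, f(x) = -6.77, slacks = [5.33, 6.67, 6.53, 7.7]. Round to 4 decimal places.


Step 1: Compute log-barrier.
ln values: [1.6734, 1.8976, 1.8764, 2.0412]
phi = -(1.6734 + 1.8976 + 1.8764 + 2.0412) = -7.4886
Step 2: Compute augmented objective.
t*f(x) = 5.14*-6.77 = -34.7978
Total = -34.7978 - 7.4886 = -42.2864


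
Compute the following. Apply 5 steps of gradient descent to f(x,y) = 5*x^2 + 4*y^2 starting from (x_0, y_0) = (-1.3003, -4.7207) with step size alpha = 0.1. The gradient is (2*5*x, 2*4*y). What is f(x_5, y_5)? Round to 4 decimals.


Gradient descent on f(x,y) = 5*x^2 + 4*y^2.
Starting point: (-1.3003, -4.7207), alpha = 0.1
Step 1: grad_x = 2*5*-1.3003 = -13.003, grad_y = 2*4*-4.7207 = -37.7656
  x_1 = -1.3003 - 0.1*-13.003 = 0.0
  y_1 = -4.7207 - 0.1*-37.7656 = -0.9441
Step 2: grad_x = 2*5*0.0 = 0.0, grad_y = 2*4*-0.9441 = -7.5531
  x_2 = 0.0 - 0.1*0.0 = 0.0
  y_2 = -0.9441 - 0.1*-7.5531 = -0.1888
Step 3: grad_x = 2*5*0.0 = 0.0, grad_y = 2*4*-0.1888 = -1.5106
  x_3 = 0.0 - 0.1*0.0 = 0.0
  y_3 = -0.1888 - 0.1*-1.5106 = -0.0378
Step 4: grad_x = 2*5*0.0 = 0.0, grad_y = 2*4*-0.0378 = -0.3021
  x_4 = 0.0 - 0.1*0.0 = 0.0
  y_4 = -0.0378 - 0.1*-0.3021 = -0.0076
Step 5: grad_x = 2*5*0.0 = 0.0, grad_y = 2*4*-0.0076 = -0.0604
  x_5 = 0.0 - 0.1*0.0 = 0.0
  y_5 = -0.0076 - 0.1*-0.0604 = -0.0015
f(0.0, -0.0015) = 5*0.0^2 + 4*(-0.0015)^2 = 0.0


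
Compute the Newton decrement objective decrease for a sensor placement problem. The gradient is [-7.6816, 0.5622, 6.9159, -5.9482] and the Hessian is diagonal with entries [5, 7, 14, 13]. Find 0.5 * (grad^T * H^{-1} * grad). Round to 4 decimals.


Step 1: H is diagonal, so H^(-1) * g = [-1.5363, 0.0803, 0.494, -0.4576].
Step 2: g^T H^(-1) g = sum_i g_i^2 / H_ii
  = (-7.6816)^2/5 + (0.5622)^2/7 + (6.9159)^2/14 + (-5.9482)^2/13
  = 11.8014 + 0.0452 + 3.4164 + 2.7216 = 17.9846
Step 3: Objective decrease = 0.5 * g^T H^(-1) g = 8.9923


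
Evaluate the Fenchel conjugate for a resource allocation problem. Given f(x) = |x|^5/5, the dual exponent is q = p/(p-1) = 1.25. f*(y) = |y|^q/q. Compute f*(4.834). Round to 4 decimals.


The conjugate exponent q satisfies 1/p + 1/q = 1.
p = 5, so q = 5/(5 - 1) = 1.25
|y|^q = 4.834^1.25 = 7.1678
f*(4.834) = 7.1678 / 1.25 = 5.7342


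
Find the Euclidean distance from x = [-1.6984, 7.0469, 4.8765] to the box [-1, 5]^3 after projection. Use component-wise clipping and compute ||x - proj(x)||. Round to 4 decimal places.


Project each component onto [-1, 5].
clip(-1.6984) = -1.0, clip(7.0469) = 5.0, clip(4.8765) = 4.8765
Projection = [-1.0, 5.0, 4.8765]
Squared diffs: [0.4878, 4.1898, 0.0]
Distance = sqrt(4.6776) = 2.1628


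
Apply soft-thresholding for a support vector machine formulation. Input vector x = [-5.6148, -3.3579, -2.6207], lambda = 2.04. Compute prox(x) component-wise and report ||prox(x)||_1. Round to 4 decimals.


Soft-thresholding with lambda = 2.04:
prox(-5.6148) = sign(-5.6148)*max(|-5.6148| - 2.04, 0) = -3.5748
prox(-3.3579) = sign(-3.3579)*max(|-3.3579| - 2.04, 0) = -1.3179
prox(-2.6207) = sign(-2.6207)*max(|-2.6207| - 2.04, 0) = -0.5807
prox(x) = [-3.5748, -1.3179, -0.5807]
||prox(x)||_1 = 3.5748 + 1.3179 + 0.5807 = 5.4734


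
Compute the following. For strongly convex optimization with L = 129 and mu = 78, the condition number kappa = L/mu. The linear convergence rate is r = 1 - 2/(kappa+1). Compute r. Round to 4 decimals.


Step 1: Compute the condition number.
kappa = L/mu = 129/78 = 1.6538
Step 2: Compute the convergence rate.
r = 1 - 2/(kappa + 1) = 1 - 2*mu/(L + mu) = (L - mu)/(L + mu) = 51/207 = 0.2464


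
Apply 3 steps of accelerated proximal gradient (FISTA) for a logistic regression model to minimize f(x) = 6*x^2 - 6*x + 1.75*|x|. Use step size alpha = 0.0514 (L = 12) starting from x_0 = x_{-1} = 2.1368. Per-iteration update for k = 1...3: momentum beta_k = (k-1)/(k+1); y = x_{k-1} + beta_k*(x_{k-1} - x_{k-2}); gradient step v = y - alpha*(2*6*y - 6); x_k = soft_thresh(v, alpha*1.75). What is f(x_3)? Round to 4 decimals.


FISTA on f(x) = 6*x^2 - 6*x + 1.75*|x|
L = 12, alpha = 0.0514
Iteration 1: beta = 0.0, y = 2.1368 + 0.0*(2.1368 - 2.1368) = 2.1368
  grad(y) = 19.6416, v = y - alpha*grad = 1.1272
  prox(v) = soft_thresh(1.1272, 0.09) = 1.0373
Iteration 2: beta = 0.3333, y = 1.0373 + 0.3333*(1.0373 - 2.1368) = 0.6708
  grad(y) = 2.0491, v = y - alpha*grad = 0.5654
  prox(v) = soft_thresh(0.5654, 0.09) = 0.4755
Iteration 3: beta = 0.5, y = 0.4755 + 0.5*(0.4755 - 1.0373) = 0.1946
  grad(y) = -3.6649, v = y - alpha*grad = 0.383
  prox(v) = soft_thresh(0.383, 0.09) = 0.293
f(x_3) = 6*0.293^2 - 6*0.293 + 1.75*|0.293| = -0.7302


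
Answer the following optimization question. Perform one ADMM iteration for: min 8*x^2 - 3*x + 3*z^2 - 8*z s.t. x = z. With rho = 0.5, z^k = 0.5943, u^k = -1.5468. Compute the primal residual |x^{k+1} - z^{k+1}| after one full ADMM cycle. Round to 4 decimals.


ADMM iteration with rho = 0.5, z^k = 0.5943, u^k = -1.5468
Step 1: x-update.
Minimize 8*x^2 - 3*x + (0.5/2)*(x - 0.5943 - 1.5468)^2
FOC: (2*8 + 0.5)*x = 3 + 0.5*(0.5943 + 1.5468)
x^{k+1} = 0.2467
Step 2: z-update.
Minimize 3*z^2 - 8*z + (0.5/2)*(0.2467 - z - 1.5468)^2
FOC: (2*3 + 0.5)*z = 8 + 0.5*(0.2467 - 1.5468)
z^{k+1} = 1.1308
Step 3: u-update.
u^{k+1} = -1.5468 + 0.2467 - 1.1308 = -2.4309
Step 4: Primal residual = |0.2467 - 1.1308| = 0.8841


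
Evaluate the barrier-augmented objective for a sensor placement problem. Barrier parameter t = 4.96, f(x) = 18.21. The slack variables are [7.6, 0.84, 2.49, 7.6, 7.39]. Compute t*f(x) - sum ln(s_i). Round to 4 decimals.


Step 1: Compute log-barrier.
ln values: [2.0281, -0.1744, 0.9123, 2.0281, 2.0001]
phi = -(2.0281 - 0.1744 + 0.9123 + 2.0281 + 2.0001) = -6.7944
Step 2: Compute augmented objective.
t*f(x) = 4.96*18.21 = 90.3216
Total = 90.3216 - 6.7944 = 83.5272


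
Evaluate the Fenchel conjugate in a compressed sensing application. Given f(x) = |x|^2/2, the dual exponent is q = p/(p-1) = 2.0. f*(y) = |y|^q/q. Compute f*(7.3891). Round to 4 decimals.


The conjugate exponent q satisfies 1/p + 1/q = 1.
p = 2, so q = 2/(2 - 1) = 2.0
|y|^q = 7.3891^2.0 = 54.5988
f*(7.3891) = 54.5988 / 2.0 = 27.2994


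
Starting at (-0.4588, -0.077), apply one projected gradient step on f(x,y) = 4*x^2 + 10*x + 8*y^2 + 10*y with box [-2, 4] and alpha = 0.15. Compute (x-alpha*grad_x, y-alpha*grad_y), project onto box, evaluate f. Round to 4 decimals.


Step 1: Compute gradient at (-0.4588, -0.077).
grad_x = 2*4*-0.4588 + 10 = 6.3296
grad_y = 2*8*-0.077 + 10 = 8.768
Step 2: Gradient step.
x_raw = -0.4588 - 0.15*6.3296 = -1.4082
y_raw = -0.077 - 0.15*8.768 = -1.3922
Step 3: Project onto [-2, 4].
x_proj = clip(-1.4082) = -1.4082
y_proj = clip(-1.3922) = -1.3922
Step 4: Evaluate f.
f(-1.4082, -1.3922) = -4.5661


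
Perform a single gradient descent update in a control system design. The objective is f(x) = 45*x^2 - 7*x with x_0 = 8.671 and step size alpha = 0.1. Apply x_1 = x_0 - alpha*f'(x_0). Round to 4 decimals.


We compute the gradient at x_0 and apply the update.
f'(x) = 90*x - 7
f'(8.671) = 90*8.671 - 7 = 773.39
x_1 = 8.671 - 0.1*773.39 = -68.668


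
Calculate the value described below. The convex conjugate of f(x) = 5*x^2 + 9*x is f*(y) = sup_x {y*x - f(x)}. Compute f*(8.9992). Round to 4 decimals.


f*(y) = sup_x {y*x - a*x^2 - b*x} = sup_x {(y-b)*x - a*x^2}
FOC: (y - b) - 2a*x = 0 => x* = (y - b)/(2a)
x* = (8.9992 - 9)/(2*5) = -0.0001
f*(8.9992) = (y-b)^2/(4a) = (8.9992 - 9)^2/(4*5)
= 0.0/20 = 0.0


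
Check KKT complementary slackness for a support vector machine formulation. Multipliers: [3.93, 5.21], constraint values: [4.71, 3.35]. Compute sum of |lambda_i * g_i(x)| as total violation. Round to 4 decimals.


KKT complementary slackness check:
lambda_1 * g_1 = 3.93 * 4.71 = 18.5103
lambda_2 * g_2 = 5.21 * 3.35 = 17.4535
Total violation = 18.5103 + 17.4535 = 35.9638


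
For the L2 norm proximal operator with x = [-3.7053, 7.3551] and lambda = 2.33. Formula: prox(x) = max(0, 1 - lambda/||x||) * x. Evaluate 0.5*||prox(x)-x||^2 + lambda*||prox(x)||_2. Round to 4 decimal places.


Step 1: Compute ||x||.
||x|| = 8.2357
Step 2: Compute scaling factor.
scale = max(0, 1 - 2.33/8.2357) = 0.7171
Step 3: prox(x) = [-2.657, 5.2742]
||prox(x)|| = 5.9057
Step 4: Proximal objective.
0.5*||prox-x||^2 = 2.7145
lambda*||prox|| = 13.7603
Total = 16.4747


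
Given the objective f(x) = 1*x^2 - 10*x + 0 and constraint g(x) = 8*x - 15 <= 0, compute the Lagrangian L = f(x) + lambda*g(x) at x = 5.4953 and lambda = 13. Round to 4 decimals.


Step 1: Evaluate f(x).
f(5.4953) = 1*5.4953^2 - 10*5.4953 + 0 = -24.7547
Step 2: Evaluate g(x).
g(5.4953) = 8*5.4953 - 15 = 28.9624
Step 3: Compute Lagrangian.
L = -24.7547 + 13*28.9624 = 351.7565


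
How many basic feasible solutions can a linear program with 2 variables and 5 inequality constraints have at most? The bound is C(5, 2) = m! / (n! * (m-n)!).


Each vertex corresponds to some choice of n active constraints out of m, so the number of vertices is at most C(m, n) = m! / (n!(m-n)!).
m = 5, n = 2
Numerator: 5 * 4
Denominator: 2! = 2
C(5, 2) = 10


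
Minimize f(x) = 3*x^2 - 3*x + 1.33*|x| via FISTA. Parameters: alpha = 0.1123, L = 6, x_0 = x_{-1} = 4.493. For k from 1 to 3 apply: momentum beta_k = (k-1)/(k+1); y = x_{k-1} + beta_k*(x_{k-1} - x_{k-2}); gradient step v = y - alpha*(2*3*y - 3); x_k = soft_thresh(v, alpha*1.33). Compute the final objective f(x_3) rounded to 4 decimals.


FISTA on f(x) = 3*x^2 - 3*x + 1.33*|x|
L = 6, alpha = 0.1123
Iteration 1: beta = 0.0, y = 4.493 + 0.0*(4.493 - 4.493) = 4.493
  grad(y) = 23.958, v = y - alpha*grad = 1.8025
  prox(v) = soft_thresh(1.8025, 0.1494) = 1.6532
Iteration 2: beta = 0.3333, y = 1.6532 + 0.3333*(1.6532 - 4.493) = 0.7065
  grad(y) = 1.2393, v = y - alpha*grad = 0.5674
  prox(v) = soft_thresh(0.5674, 0.1494) = 0.418
Iteration 3: beta = 0.5, y = 0.418 + 0.5*(0.418 - 1.6532) = -0.1996
  grad(y) = -4.1973, v = y - alpha*grad = 0.2718
  prox(v) = soft_thresh(0.2718, 0.1494) = 0.1224
f(x_3) = 3*0.1224^2 - 3*0.1224 + 1.33*|0.1224| = -0.1595


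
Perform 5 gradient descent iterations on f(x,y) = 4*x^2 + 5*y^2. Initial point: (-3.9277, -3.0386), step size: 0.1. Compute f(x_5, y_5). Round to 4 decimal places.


Gradient descent on f(x,y) = 4*x^2 + 5*y^2.
Starting point: (-3.9277, -3.0386), alpha = 0.1
Step 1: grad_x = 2*4*-3.9277 = -31.4216, grad_y = 2*5*-3.0386 = -30.386
  x_1 = -3.9277 - 0.1*-31.4216 = -0.7855
  y_1 = -3.0386 - 0.1*-30.386 = 0.0
Step 2: grad_x = 2*4*-0.7855 = -6.2843, grad_y = 2*5*0.0 = 0.0
  x_2 = -0.7855 - 0.1*-6.2843 = -0.1571
  y_2 = 0.0 - 0.1*0.0 = 0.0
Step 3: grad_x = 2*4*-0.1571 = -1.2569, grad_y = 2*5*0.0 = 0.0
  x_3 = -0.1571 - 0.1*-1.2569 = -0.0314
  y_3 = 0.0 - 0.1*0.0 = 0.0
Step 4: grad_x = 2*4*-0.0314 = -0.2514, grad_y = 2*5*0.0 = 0.0
  x_4 = -0.0314 - 0.1*-0.2514 = -0.0063
  y_4 = 0.0 - 0.1*0.0 = 0.0
Step 5: grad_x = 2*4*-0.0063 = -0.0503, grad_y = 2*5*0.0 = 0.0
  x_5 = -0.0063 - 0.1*-0.0503 = -0.0013
  y_5 = 0.0 - 0.1*0.0 = 0.0
f(-0.0013, 0.0) = 4*(-0.0013)^2 + 5*0.0^2 = 0.0


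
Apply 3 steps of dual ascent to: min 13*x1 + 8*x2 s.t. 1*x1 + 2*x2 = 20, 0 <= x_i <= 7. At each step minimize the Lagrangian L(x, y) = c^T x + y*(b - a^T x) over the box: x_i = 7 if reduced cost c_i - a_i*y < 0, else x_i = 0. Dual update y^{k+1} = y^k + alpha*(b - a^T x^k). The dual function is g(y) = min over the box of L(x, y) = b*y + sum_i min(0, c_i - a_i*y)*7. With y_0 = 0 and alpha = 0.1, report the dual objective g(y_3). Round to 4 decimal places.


Dual ascent for LP: min 13*x1 + 8*x2, 1*x1 + 2*x2 = 20, 0 <= x_i <= 7
Step 1: y^k = 0.0, reduced costs: (13.0, 8.0)
  x^k = (0.0, 0.0), subgradient = b - a^T x = 20.0
  y^{k+1} = 0.0 + 0.1*20.0 = 2.0
Step 2: y^k = 2.0, reduced costs: (11.0, 4.0)
  x^k = (0.0, 0.0), subgradient = b - a^T x = 20.0
  y^{k+1} = 2.0 + 0.1*20.0 = 4.0
Step 3: y^k = 4.0, reduced costs: (9.0, 0.0)
  x^k = (0.0, 0.0), subgradient = b - a^T x = 20.0
  y^{k+1} = 4.0 + 0.1*20.0 = 6.0
Dual objective at y_3 = 6.0: reduced costs (7.0, -4.0), box minimizer x = (0.0, 7.0)
g(y_3) = b*y + (c1 - a1*y)*x1 + (c2 - a2*y)*x2 = 20*6.0 + 7.0*0.0 + (-4.0)*7.0 = 120.0 + 0.0 - 28.0 = 92.0


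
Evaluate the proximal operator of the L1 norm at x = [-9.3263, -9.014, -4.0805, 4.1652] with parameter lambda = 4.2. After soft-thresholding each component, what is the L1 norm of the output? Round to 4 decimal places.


Soft-thresholding with lambda = 4.2:
prox(-9.3263) = sign(-9.3263)*max(|-9.3263| - 4.2, 0) = -5.1263
prox(-9.014) = sign(-9.014)*max(|-9.014| - 4.2, 0) = -4.814
prox(-4.0805) = sign(-4.0805)*max(|-4.0805| - 4.2, 0) = 0.0
prox(4.1652) = sign(4.1652)*max(|4.1652| - 4.2, 0) = 0.0
prox(x) = [-5.1263, -4.814, 0.0, 0.0]
||prox(x)||_1 = 5.1263 + 4.814 + 0.0 + 0.0 = 9.9403


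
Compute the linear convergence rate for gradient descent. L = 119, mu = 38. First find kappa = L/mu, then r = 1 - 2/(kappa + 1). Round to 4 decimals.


Step 1: Compute the condition number.
kappa = L/mu = 119/38 = 3.1316
Step 2: Compute the convergence rate.
r = 1 - 2/(kappa + 1) = 1 - 2*mu/(L + mu) = (L - mu)/(L + mu) = 81/157 = 0.5159


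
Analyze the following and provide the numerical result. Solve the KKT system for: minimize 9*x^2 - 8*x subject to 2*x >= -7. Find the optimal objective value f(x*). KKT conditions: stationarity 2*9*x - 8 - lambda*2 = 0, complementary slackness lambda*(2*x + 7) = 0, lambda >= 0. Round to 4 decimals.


Step 1: Try lambda = 0 (constraint inactive).
Stationarity: 2*9*x - 8 = 0
x* = 8/(2*9) = 4/9 = 0.4444 (rounded; the exact value 4/9 is used below)
Check constraint: 2*0.4444 = 0.8888 >= -7 -- satisfied.
Step 2: Compute optimal value.
f(x*) = 9*(4/9)^2 - 8*(4/9) = -1.7778


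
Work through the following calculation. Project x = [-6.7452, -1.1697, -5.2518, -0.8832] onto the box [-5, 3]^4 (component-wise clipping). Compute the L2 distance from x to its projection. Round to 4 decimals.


Project each component onto [-5, 3].
clip(-6.7452) = -5.0, clip(-1.1697) = -1.1697, clip(-5.2518) = -5.0, clip(-0.8832) = -0.8832
Projection = [-5.0, -1.1697, -5.0, -0.8832]
Squared diffs: [3.0457, 0.0, 0.0634, 0.0]
Distance = sqrt(3.1091) = 1.7633


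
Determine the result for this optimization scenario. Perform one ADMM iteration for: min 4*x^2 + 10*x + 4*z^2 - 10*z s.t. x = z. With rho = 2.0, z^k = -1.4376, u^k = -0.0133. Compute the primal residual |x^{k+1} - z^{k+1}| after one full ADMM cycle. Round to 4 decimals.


ADMM iteration with rho = 2.0, z^k = -1.4376, u^k = -0.0133
Step 1: x-update.
Minimize 4*x^2 + 10*x + (2.0/2)*(x + 1.4376 - 0.0133)^2
FOC: (2*4 + 2.0)*x = -10 + 2.0*(-1.4376 + 0.0133)
x^{k+1} = -1.2849
Step 2: z-update.
Minimize 4*z^2 - 10*z + (2.0/2)*(-1.2849 - z - 0.0133)^2
FOC: (2*4 + 2.0)*z = 10 + 2.0*(-1.2849 - 0.0133)
z^{k+1} = 0.7404
Step 3: u-update.
u^{k+1} = -0.0133 - 1.2849 - 0.7404 = -2.0385
Step 4: Primal residual = |-1.2849 - 0.7404| = 2.0252


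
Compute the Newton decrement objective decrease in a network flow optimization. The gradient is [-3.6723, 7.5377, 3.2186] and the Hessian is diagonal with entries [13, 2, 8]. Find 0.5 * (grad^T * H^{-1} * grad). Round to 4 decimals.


Step 1: H is diagonal, so H^(-1) * g = [-0.2825, 3.7689, 0.4023].
Step 2: g^T H^(-1) g = sum_i g_i^2 / H_ii
  = (-3.6723)^2/13 + (7.5377)^2/2 + (3.2186)^2/8
  = 1.0374 + 28.4085 + 1.2949 = 30.7408
Step 3: Objective decrease = 0.5 * g^T H^(-1) g = 15.3704


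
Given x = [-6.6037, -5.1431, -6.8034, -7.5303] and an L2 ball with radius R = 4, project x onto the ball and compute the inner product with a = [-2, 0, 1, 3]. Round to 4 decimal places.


Step 1: Compute ||x|| (intermediates to 6 decimals).
||x|| = sqrt((-6.6037)^2 + (-5.1431)^2 + (-6.8034)^2 + (-7.5303)^2) = 13.154923
Step 2: Project.
Since ||x|| > R, scale = R/||x|| = 4/13.154923 = 0.304069, proj(x) = scale * x
proj(x) = [-2.00798, -1.563857, -2.068703, -2.289731]
Step 3: Dot product.
a^T * proj(x) = -2*(-2.00798) + 0*(-1.563857) + 1*(-2.068703) + 3*(-2.289731) = -4.9219


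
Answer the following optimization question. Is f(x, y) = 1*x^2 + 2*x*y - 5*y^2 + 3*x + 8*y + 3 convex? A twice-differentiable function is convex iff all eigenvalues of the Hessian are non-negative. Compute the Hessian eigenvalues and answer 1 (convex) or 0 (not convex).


The Hessian of f(x,y) = 1*x^2 + 2*x*y - 5*y^2 + 3*x + 8*y + 3 is:
H = [[2, 2], [2, -10]]
Trace = 2 - 10 = -8
Determinant = 2*-10 - (2)^2 = -24
Discriminant = (-8)^2 - 4*-24 = 160.0
Eigenvalues: lambda_1 = -10.3246, lambda_2 = 2.3246
The function is not convex.

0


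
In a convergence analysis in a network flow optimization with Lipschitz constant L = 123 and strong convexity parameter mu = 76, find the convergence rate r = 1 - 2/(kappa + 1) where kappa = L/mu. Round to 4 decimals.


Step 1: Compute the condition number.
kappa = L/mu = 123/76 = 1.6184
Step 2: Compute the convergence rate.
r = 1 - 2/(kappa + 1) = 1 - 2*mu/(L + mu) = (L - mu)/(L + mu) = 47/199 = 0.2362


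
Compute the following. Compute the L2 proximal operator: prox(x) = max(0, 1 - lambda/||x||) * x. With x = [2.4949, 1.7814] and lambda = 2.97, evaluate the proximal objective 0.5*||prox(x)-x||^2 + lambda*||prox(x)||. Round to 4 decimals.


Step 1: Compute ||x||.
||x|| = 3.0656
Step 2: Compute scaling factor.
scale = max(0, 1 - 2.97/3.0656) = 0.0312
Step 3: prox(x) = [0.0778, 0.0556]
||prox(x)|| = 0.0956
Step 4: Proximal objective.
0.5*||prox-x||^2 = 4.4105
lambda*||prox|| = 0.2839
Total = 4.6944


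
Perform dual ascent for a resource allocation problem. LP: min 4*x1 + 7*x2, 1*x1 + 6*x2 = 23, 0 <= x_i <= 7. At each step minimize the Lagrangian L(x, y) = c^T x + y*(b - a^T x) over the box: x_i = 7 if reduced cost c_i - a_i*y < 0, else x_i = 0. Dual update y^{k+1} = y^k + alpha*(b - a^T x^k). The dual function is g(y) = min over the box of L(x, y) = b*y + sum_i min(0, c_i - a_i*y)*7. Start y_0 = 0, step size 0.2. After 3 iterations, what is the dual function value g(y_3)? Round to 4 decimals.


Dual ascent for LP: min 4*x1 + 7*x2, 1*x1 + 6*x2 = 23, 0 <= x_i <= 7
Step 1: y^k = 0.0, reduced costs: (4.0, 7.0)
  x^k = (0.0, 0.0), subgradient = b - a^T x = 23.0
  y^{k+1} = 0.0 + 0.2*23.0 = 4.6
Step 2: y^k = 4.6, reduced costs: (-0.6, -20.6)
  x^k = (7.0, 7.0), subgradient = b - a^T x = -26.0
  y^{k+1} = 4.6 + 0.2*-26.0 = -0.6
Step 3: y^k = -0.6, reduced costs: (4.6, 10.6)
  x^k = (0.0, 0.0), subgradient = b - a^T x = 23.0
  y^{k+1} = -0.6 + 0.2*23.0 = 4.0
Dual objective at y_3 = 4.0: reduced costs (0.0, -17.0), box minimizer x = (0.0, 7.0)
g(y_3) = b*y + (c1 - a1*y)*x1 + (c2 - a2*y)*x2 = 23*4.0 + 0.0*0.0 + (-17.0)*7.0 = 92.0 + 0.0 - 119.0 = -27.0


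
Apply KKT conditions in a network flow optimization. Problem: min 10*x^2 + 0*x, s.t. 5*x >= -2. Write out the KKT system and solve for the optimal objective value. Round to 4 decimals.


Step 1: Try lambda = 0 (constraint inactive).
Stationarity: 2*10*x + 0 = 0
x* = 0/(2*10) = 0.0
Check constraint: 5*0.0 = 0.0 >= -2 -- satisfied.
Step 2: Compute optimal value.
f(x*) = 10*0.0^2 + 0*0.0 = 0.0


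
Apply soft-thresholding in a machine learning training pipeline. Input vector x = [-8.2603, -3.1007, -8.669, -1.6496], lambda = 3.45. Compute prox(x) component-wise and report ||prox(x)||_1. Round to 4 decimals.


Soft-thresholding with lambda = 3.45:
prox(-8.2603) = sign(-8.2603)*max(|-8.2603| - 3.45, 0) = -4.8103
prox(-3.1007) = sign(-3.1007)*max(|-3.1007| - 3.45, 0) = 0.0
prox(-8.669) = sign(-8.669)*max(|-8.669| - 3.45, 0) = -5.219
prox(-1.6496) = sign(-1.6496)*max(|-1.6496| - 3.45, 0) = 0.0
prox(x) = [-4.8103, 0.0, -5.219, 0.0]
||prox(x)||_1 = 4.8103 + 0.0 + 5.219 + 0.0 = 10.0293


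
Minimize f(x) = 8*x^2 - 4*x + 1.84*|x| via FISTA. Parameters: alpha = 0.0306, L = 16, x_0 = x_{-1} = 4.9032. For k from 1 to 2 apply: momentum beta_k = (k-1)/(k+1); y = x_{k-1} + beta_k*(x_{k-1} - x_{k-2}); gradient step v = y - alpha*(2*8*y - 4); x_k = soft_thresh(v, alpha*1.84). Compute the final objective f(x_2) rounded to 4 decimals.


FISTA on f(x) = 8*x^2 - 4*x + 1.84*|x|
L = 16, alpha = 0.0306
Iteration 1: beta = 0.0, y = 4.9032 + 0.0*(4.9032 - 4.9032) = 4.9032
  grad(y) = 74.4512, v = y - alpha*grad = 2.625
  prox(v) = soft_thresh(2.625, 0.0563) = 2.5687
Iteration 2: beta = 0.3333, y = 2.5687 + 0.3333*(2.5687 - 4.9032) = 1.7905
  grad(y) = 24.6483, v = y - alpha*grad = 1.0363
  prox(v) = soft_thresh(1.0363, 0.0563) = 0.98
f(x_2) = 8*0.98^2 - 4*0.98 + 1.84*|0.98| = 5.5661


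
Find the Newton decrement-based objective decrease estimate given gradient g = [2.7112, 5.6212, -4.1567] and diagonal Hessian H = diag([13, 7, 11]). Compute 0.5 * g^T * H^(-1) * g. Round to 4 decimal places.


Step 1: H is diagonal, so H^(-1) * g = [0.2086, 0.803, -0.3779].
Step 2: g^T H^(-1) g = sum_i g_i^2 / H_ii
  = (2.7112)^2/13 + (5.6212)^2/7 + (-4.1567)^2/11
  = 0.5654 + 4.514 + 1.5707 = 6.6502
Step 3: Objective decrease = 0.5 * g^T H^(-1) g = 3.3251


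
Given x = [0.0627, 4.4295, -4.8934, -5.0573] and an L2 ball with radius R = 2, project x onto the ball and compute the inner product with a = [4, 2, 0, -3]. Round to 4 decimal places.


Step 1: Compute ||x|| (intermediates to 6 decimals).
||x|| = sqrt(0.0627^2 + 4.4295^2 + (-4.8934)^2 + (-5.0573)^2) = 8.31541
Step 2: Project.
Since ||x|| > R, scale = R/||x|| = 2/8.31541 = 0.240517, proj(x) = scale * x
proj(x) = [0.01508, 1.06537, -1.176946, -1.216367]
Step 3: Dot product.
a^T * proj(x) = 4*0.01508 + 2*1.06537 + 0*(-1.176946) - 3*(-1.216367) = 5.8402


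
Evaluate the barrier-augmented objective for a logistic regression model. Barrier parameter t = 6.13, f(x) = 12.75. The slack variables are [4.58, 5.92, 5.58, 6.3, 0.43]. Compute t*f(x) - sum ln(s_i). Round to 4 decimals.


Step 1: Compute log-barrier.
ln values: [1.5217, 1.7783, 1.7192, 1.8405, -0.844]
phi = -(1.5217 + 1.7783 + 1.7192 + 1.8405 - 0.844) = -6.0158
Step 2: Compute augmented objective.
t*f(x) = 6.13*12.75 = 78.1575
Total = 78.1575 - 6.0158 = 72.1417


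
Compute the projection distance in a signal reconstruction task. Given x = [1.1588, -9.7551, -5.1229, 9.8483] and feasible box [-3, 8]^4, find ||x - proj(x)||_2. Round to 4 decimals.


Project each component onto [-3, 8].
clip(1.1588) = 1.1588, clip(-9.7551) = -3.0, clip(-5.1229) = -3.0, clip(9.8483) = 8.0
Projection = [1.1588, -3.0, -3.0, 8.0]
Squared diffs: [0.0, 45.6314, 4.5067, 3.4162]
Distance = sqrt(53.5543) = 7.3181


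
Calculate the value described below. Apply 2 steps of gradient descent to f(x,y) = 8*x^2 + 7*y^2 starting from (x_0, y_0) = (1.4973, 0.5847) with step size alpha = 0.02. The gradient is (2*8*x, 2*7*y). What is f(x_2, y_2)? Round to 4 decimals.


Gradient descent on f(x,y) = 8*x^2 + 7*y^2.
Starting point: (1.4973, 0.5847), alpha = 0.02
Step 1: grad_x = 2*8*1.4973 = 23.9568, grad_y = 2*7*0.5847 = 8.1858
  x_1 = 1.4973 - 0.02*23.9568 = 1.0182
  y_1 = 0.5847 - 0.02*8.1858 = 0.421
Step 2: grad_x = 2*8*1.0182 = 16.2906, grad_y = 2*7*0.421 = 5.8938
  x_2 = 1.0182 - 0.02*16.2906 = 0.6924
  y_2 = 0.421 - 0.02*5.8938 = 0.3031
f(0.6924, 0.3031) = 8*0.6924^2 + 7*0.3031^2 = 4.4779


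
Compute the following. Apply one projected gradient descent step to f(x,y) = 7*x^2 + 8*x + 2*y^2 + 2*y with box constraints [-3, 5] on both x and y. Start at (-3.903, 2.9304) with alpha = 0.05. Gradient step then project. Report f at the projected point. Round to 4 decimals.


Step 1: Compute gradient at (-3.903, 2.9304).
grad_x = 2*7*-3.903 + 8 = -46.642
grad_y = 2*2*2.9304 + 2 = 13.7216
Step 2: Gradient step.
x_raw = -3.903 - 0.05*-46.642 = -1.5709
y_raw = 2.9304 - 0.05*13.7216 = 2.2443
Step 3: Project onto [-3, 5].
x_proj = clip(-1.5709) = -1.5709
y_proj = clip(2.2443) = 2.2443
Step 4: Evaluate f.
f(-1.5709, 2.2443) = 19.2695


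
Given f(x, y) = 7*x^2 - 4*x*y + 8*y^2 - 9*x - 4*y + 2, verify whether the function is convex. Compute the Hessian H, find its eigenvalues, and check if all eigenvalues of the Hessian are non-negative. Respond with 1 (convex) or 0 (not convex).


The Hessian of f(x,y) = 7*x^2 - 4*x*y + 8*y^2 - 9*x - 4*y + 2 is:
H = [[14, -4], [-4, 16]]
Trace = 14 + 16 = 30
Determinant = 14*16 - (-4)^2 = 208
Discriminant = (30)^2 - 4*208 = 68.0
Eigenvalues: lambda_1 = 10.8769, lambda_2 = 19.1231
The function is convex.

1


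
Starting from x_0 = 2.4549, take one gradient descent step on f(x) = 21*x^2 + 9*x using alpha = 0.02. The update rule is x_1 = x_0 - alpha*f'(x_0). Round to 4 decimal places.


We compute the gradient at x_0 and apply the update.
f'(x) = 42*x + 9
f'(2.4549) = 42*2.4549 + 9 = 112.1058
x_1 = 2.4549 - 0.02*112.1058 = 0.2128


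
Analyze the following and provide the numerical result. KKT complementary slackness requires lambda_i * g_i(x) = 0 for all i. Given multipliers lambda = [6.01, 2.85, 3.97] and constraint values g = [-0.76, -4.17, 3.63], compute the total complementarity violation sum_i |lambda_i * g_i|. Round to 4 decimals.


KKT complementary slackness check:
lambda_1 * g_1 = 6.01 * -0.76 = -4.5676
lambda_2 * g_2 = 2.85 * -4.17 = -11.8845
lambda_3 * g_3 = 3.97 * 3.63 = 14.4111
Total violation = 4.5676 + 11.8845 + 14.4111 = 30.8632


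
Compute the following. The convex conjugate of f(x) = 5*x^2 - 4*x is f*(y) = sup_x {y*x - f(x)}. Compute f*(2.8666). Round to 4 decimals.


f*(y) = sup_x {y*x - a*x^2 - b*x} = sup_x {(y-b)*x - a*x^2}
FOC: (y - b) - 2a*x = 0 => x* = (y - b)/(2a)
x* = (2.8666 + 4)/(2*5) = 0.6867
f*(2.8666) = (y-b)^2/(4a) = (2.8666 + 4)^2/(4*5)
= 47.1502/20 = 2.3575


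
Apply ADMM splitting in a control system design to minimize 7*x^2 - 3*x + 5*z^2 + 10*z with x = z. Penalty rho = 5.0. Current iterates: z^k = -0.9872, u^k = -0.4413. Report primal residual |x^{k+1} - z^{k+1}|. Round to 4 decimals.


ADMM iteration with rho = 5.0, z^k = -0.9872, u^k = -0.4413
Step 1: x-update.
Minimize 7*x^2 - 3*x + (5.0/2)*(x + 0.9872 - 0.4413)^2
FOC: (2*7 + 5.0)*x = 3 + 5.0*(-0.9872 + 0.4413)
x^{k+1} = 0.0142
Step 2: z-update.
Minimize 5*z^2 + 10*z + (5.0/2)*(0.0142 - z - 0.4413)^2
FOC: (2*5 + 5.0)*z = -10 + 5.0*(0.0142 - 0.4413)
z^{k+1} = -0.809
Step 3: u-update.
u^{k+1} = -0.4413 + 0.0142 + 0.809 = 0.382
Step 4: Primal residual = |0.0142 + 0.809| = 0.8233


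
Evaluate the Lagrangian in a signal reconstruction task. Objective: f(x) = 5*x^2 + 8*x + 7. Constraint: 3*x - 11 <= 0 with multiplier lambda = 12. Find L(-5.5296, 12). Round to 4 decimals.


Step 1: Evaluate f(x).
f(-5.5296) = 5*(-5.5296)^2 + 8*(-5.5296) + 7 = 115.6456
Step 2: Evaluate g(x).
g(-5.5296) = 3*-5.5296 - 11 = -27.5888
Step 3: Compute Lagrangian.
L = 115.6456 + 12*-27.5888 = -215.42


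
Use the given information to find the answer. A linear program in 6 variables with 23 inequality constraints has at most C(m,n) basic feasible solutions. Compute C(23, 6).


Each vertex corresponds to some choice of n active constraints out of m, so the number of vertices is at most C(m, n) = m! / (n!(m-n)!).
m = 23, n = 6
Numerator: 23 * 22 * 21 * 20 * 19 * 18
Denominator: 6! = 720
C(23, 6) = 100947


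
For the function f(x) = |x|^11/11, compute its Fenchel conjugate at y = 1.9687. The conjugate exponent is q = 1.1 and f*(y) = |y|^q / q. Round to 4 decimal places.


The conjugate exponent q satisfies 1/p + 1/q = 1.
p = 11, so q = 11/(11 - 1) = 1.1
|y|^q = 1.9687^1.1 = 2.1067
f*(1.9687) = 2.1067 / 1.1 = 1.9152


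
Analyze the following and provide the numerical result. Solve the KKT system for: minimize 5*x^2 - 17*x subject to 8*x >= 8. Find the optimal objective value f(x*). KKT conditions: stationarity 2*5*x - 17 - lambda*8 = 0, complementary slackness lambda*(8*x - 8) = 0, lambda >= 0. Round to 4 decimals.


Step 1: Try lambda = 0 (constraint inactive).
Stationarity: 2*5*x - 17 = 0
x* = 17/(2*5) = 1.7
Check constraint: 8*1.7 = 13.6 >= 8 -- satisfied.
Step 2: Compute optimal value.
f(x*) = 5*1.7^2 - 17*1.7 = -14.45


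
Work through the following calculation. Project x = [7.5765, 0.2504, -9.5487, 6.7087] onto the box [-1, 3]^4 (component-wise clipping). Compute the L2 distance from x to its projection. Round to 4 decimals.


Project each component onto [-1, 3].
clip(7.5765) = 3.0, clip(0.2504) = 0.2504, clip(-9.5487) = -1.0, clip(6.7087) = 3.0
Projection = [3.0, 0.2504, -1.0, 3.0]
Squared diffs: [20.9444, 0.0, 73.0803, 13.7545]
Distance = sqrt(107.7792) = 10.3817


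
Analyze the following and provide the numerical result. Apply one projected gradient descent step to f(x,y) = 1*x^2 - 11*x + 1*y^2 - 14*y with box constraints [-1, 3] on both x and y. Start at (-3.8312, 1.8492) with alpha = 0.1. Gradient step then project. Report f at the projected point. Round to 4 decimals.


Step 1: Compute gradient at (-3.8312, 1.8492).
grad_x = 2*1*-3.8312 - 11 = -18.6624
grad_y = 2*1*1.8492 - 14 = -10.3016
Step 2: Gradient step.
x_raw = -3.8312 - 0.1*-18.6624 = -1.965
y_raw = 1.8492 - 0.1*-10.3016 = 2.8794
Step 3: Project onto [-1, 3].
x_proj = clip(-1.965) = -1.0
y_proj = clip(2.8794) = 2.8794
Step 4: Evaluate f.
f(-1.0, 2.8794) = -20.0203


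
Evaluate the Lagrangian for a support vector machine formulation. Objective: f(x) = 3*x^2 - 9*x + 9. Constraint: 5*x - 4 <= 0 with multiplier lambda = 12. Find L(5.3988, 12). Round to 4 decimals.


Step 1: Evaluate f(x).
f(5.3988) = 3*5.3988^2 - 9*5.3988 + 9 = 47.8519
Step 2: Evaluate g(x).
g(5.3988) = 5*5.3988 - 4 = 22.994
Step 3: Compute Lagrangian.
L = 47.8519 + 12*22.994 = 323.7799


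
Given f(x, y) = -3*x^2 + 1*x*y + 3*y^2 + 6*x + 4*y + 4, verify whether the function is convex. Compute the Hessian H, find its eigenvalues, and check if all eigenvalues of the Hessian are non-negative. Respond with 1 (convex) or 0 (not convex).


The Hessian of f(x,y) = -3*x^2 + 1*x*y + 3*y^2 + 6*x + 4*y + 4 is:
H = [[-6, 1], [1, 6]]
Trace = -6 + 6 = 0
Determinant = -6*6 - (1)^2 = -37
Discriminant = (0)^2 - 4*-37 = 148.0
Eigenvalues: lambda_1 = -6.0828, lambda_2 = 6.0828
The function is not convex.

0


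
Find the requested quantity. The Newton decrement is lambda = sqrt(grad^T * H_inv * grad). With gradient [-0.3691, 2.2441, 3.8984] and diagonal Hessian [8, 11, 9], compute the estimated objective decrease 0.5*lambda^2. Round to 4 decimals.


Step 1: H is diagonal, so H^(-1) * g = [-0.0461, 0.204, 0.4332].
Step 2: g^T H^(-1) g = sum_i g_i^2 / H_ii
  = (-0.3691)^2/8 + (2.2441)^2/11 + (3.8984)^2/9
  = 0.017 + 0.4578 + 1.6886 = 2.1635
Step 3: Objective decrease = 0.5 * g^T H^(-1) g = 1.0817


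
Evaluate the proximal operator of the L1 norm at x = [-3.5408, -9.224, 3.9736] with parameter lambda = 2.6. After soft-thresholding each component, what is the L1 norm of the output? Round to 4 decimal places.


Soft-thresholding with lambda = 2.6:
prox(-3.5408) = sign(-3.5408)*max(|-3.5408| - 2.6, 0) = -0.9408
prox(-9.224) = sign(-9.224)*max(|-9.224| - 2.6, 0) = -6.624
prox(3.9736) = sign(3.9736)*max(|3.9736| - 2.6, 0) = 1.3736
prox(x) = [-0.9408, -6.624, 1.3736]
||prox(x)||_1 = 0.9408 + 6.624 + 1.3736 = 8.9384


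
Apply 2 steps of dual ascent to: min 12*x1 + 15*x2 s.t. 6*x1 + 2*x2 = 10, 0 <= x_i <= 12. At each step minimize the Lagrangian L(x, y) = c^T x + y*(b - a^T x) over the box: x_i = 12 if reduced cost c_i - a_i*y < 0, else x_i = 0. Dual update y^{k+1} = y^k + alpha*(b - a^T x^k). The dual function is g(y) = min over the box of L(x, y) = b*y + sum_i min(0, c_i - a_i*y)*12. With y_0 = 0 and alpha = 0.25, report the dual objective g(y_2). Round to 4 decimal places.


Dual ascent for LP: min 12*x1 + 15*x2, 6*x1 + 2*x2 = 10, 0 <= x_i <= 12
Step 1: y^k = 0.0, reduced costs: (12.0, 15.0)
  x^k = (0.0, 0.0), subgradient = b - a^T x = 10.0
  y^{k+1} = 0.0 + 0.25*10.0 = 2.5
Step 2: y^k = 2.5, reduced costs: (-3.0, 10.0)
  x^k = (12.0, 0.0), subgradient = b - a^T x = -62.0
  y^{k+1} = 2.5 + 0.25*-62.0 = -13.0
Dual objective at y_2 = -13.0: reduced costs (90.0, 41.0), box minimizer x = (0.0, 0.0)
g(y_2) = b*y + (c1 - a1*y)*x1 + (c2 - a2*y)*x2 = 10*(-13.0) + 90.0*0.0 + 41.0*0.0 = -130.0 + 0.0 + 0.0 = -130.0


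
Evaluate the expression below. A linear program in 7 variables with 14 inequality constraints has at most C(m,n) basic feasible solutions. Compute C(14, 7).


Each vertex corresponds to some choice of n active constraints out of m, so the number of vertices is at most C(m, n) = m! / (n!(m-n)!).
m = 14, n = 7
Numerator: 14 * 13 * 12 * 11 * 10 * 9 * 8
Denominator: 7! = 5040
C(14, 7) = 3432


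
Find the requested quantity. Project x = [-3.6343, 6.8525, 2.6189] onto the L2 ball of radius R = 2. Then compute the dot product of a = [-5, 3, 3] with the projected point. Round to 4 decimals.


Step 1: Compute ||x|| (intermediates to 6 decimals).
||x|| = sqrt((-3.6343)^2 + 6.8525^2 + 2.6189^2) = 8.18679
Step 2: Project.
Since ||x|| > R, scale = R/||x|| = 2/8.18679 = 0.244296, proj(x) = scale * x
proj(x) = [-0.887845, 1.674038, 0.639787]
Step 3: Dot product.
a^T * proj(x) = -5*(-0.887845) + 3*1.674038 + 3*0.639787 = 11.3807


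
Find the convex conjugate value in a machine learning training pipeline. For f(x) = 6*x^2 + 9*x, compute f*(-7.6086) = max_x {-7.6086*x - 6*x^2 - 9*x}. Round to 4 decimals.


f*(y) = sup_x {y*x - a*x^2 - b*x} = sup_x {(y-b)*x - a*x^2}
FOC: (y - b) - 2a*x = 0 => x* = (y - b)/(2a)
x* = (-7.6086 - 9)/(2*6) = -1.3841
f*(-7.6086) = (y-b)^2/(4a) = (-7.6086 - 9)^2/(4*6)
= 275.8456/24 = 11.4936


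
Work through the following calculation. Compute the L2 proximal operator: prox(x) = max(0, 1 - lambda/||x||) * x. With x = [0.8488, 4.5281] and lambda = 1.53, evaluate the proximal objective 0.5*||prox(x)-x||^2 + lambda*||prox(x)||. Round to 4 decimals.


Step 1: Compute ||x||.
||x|| = 4.607
Step 2: Compute scaling factor.
scale = max(0, 1 - 1.53/4.607) = 0.6679
Step 3: prox(x) = [0.5669, 3.0243]
||prox(x)|| = 3.077
Step 4: Proximal objective.
0.5*||prox-x||^2 = 1.1705
lambda*||prox|| = 4.7078
Total = 5.8782
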